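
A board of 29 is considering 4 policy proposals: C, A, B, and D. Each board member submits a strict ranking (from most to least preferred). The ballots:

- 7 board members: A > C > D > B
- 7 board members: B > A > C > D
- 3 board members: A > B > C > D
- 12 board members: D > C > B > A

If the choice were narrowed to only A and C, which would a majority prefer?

Voters preferring A to C: 17; preferring C to A: 12.
A wins the head-to-head.

A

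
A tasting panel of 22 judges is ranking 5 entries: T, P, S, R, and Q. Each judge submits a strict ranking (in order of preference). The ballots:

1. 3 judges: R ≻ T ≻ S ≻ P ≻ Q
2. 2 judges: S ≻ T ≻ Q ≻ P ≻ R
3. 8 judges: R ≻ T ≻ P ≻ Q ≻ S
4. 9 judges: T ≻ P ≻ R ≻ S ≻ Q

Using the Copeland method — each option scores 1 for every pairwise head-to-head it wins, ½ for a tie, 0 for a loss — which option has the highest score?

T: beats P, S, and Q; ties R → score 3.5.
P: beats S and Q; ties R; loses to T → score 2.5.
S: beats Q; loses to T, P, and R → score 1.
R: beats S and Q; ties T and P → score 3.
Q: loses to T, P, S, and R → score 0.
T has the best pairwise record.

T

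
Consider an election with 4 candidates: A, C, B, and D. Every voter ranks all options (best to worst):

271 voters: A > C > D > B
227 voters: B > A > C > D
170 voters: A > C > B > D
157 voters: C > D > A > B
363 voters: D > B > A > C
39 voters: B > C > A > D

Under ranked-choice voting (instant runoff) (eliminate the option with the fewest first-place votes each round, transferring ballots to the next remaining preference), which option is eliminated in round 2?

Round 1: A 441, C 157, B 266, D 363. Eliminate C.
Round 2: A 441, B 266, D 520. Eliminate B.

B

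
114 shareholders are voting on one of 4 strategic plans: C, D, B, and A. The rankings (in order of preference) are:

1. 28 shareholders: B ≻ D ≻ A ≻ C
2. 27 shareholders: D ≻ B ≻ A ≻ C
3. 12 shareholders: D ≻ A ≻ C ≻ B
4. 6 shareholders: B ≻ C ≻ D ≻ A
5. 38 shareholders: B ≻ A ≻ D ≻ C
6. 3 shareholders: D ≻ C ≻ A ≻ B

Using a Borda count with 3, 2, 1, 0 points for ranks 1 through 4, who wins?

B

C: 28·0 + 27·0 + 12·1 + 6·2 + 38·0 + 3·2 = 30
D: 28·2 + 27·3 + 12·3 + 6·1 + 38·1 + 3·3 = 226
B: 28·3 + 27·2 + 12·0 + 6·3 + 38·3 + 3·0 = 270
A: 28·1 + 27·1 + 12·2 + 6·0 + 38·2 + 3·1 = 158
B has the highest Borda score (270).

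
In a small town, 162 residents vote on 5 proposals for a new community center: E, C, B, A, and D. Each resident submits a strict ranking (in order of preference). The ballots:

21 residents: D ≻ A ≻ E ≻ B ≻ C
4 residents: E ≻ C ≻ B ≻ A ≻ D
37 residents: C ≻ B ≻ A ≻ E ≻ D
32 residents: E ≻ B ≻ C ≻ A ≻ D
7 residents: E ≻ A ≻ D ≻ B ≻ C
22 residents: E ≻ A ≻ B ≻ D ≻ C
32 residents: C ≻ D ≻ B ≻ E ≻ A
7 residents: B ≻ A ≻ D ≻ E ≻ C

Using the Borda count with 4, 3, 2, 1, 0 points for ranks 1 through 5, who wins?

E: 21·2 + 4·4 + 37·1 + 32·4 + 7·4 + 22·4 + 32·1 + 7·1 = 378
C: 21·0 + 4·3 + 37·4 + 32·2 + 7·0 + 22·0 + 32·4 + 7·0 = 352
B: 21·1 + 4·2 + 37·3 + 32·3 + 7·1 + 22·2 + 32·2 + 7·4 = 379
A: 21·3 + 4·1 + 37·2 + 32·1 + 7·3 + 22·3 + 32·0 + 7·3 = 281
D: 21·4 + 4·0 + 37·0 + 32·0 + 7·2 + 22·1 + 32·3 + 7·2 = 230
B has the highest Borda score (379).

B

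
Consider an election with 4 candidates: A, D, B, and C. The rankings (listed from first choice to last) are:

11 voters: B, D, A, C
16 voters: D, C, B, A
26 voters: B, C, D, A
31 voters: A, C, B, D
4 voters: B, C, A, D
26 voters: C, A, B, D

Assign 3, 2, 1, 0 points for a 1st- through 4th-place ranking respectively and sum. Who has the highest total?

A: 11·1 + 16·0 + 26·0 + 31·3 + 4·1 + 26·2 = 160
D: 11·2 + 16·3 + 26·1 + 31·0 + 4·0 + 26·0 = 96
B: 11·3 + 16·1 + 26·3 + 31·1 + 4·3 + 26·1 = 196
C: 11·0 + 16·2 + 26·2 + 31·2 + 4·2 + 26·3 = 232
C has the highest Borda score (232).

C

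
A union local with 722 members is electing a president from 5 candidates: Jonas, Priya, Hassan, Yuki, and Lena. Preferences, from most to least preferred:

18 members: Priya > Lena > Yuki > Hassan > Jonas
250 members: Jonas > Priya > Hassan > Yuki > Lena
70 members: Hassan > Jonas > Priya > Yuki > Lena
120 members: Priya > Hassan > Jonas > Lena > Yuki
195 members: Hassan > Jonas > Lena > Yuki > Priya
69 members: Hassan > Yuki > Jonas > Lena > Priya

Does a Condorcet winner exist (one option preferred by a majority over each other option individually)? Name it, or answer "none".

Checking pairwise contests:
Hassan beats Jonas 472–250.
Jonas beats Priya 584–138.
Priya beats Hassan 388–334.
Jonas beats Yuki 635–87.
Jonas beats Lena 704–18.
Every option loses at least one head-to-head, so there is no Condorcet winner.

none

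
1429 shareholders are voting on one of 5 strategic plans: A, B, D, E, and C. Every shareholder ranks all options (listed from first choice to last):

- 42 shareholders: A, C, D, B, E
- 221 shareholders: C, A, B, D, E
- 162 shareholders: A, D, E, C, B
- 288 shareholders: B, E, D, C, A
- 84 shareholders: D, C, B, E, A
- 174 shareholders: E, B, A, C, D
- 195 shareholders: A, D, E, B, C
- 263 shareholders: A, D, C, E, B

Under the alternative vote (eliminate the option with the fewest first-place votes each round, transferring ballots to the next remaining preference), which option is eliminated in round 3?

C

Round 1: A 662, B 288, D 84, E 174, C 221. Eliminate D.
Round 2: A 662, B 288, E 174, C 305. Eliminate E.
Round 3: A 662, B 462, C 305. Eliminate C.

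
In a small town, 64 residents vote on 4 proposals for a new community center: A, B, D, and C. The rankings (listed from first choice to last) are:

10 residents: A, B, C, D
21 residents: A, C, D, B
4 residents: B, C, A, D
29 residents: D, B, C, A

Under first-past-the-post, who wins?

First-place votes: A 31, B 4, D 29, C 0.
A has the most first-place votes.

A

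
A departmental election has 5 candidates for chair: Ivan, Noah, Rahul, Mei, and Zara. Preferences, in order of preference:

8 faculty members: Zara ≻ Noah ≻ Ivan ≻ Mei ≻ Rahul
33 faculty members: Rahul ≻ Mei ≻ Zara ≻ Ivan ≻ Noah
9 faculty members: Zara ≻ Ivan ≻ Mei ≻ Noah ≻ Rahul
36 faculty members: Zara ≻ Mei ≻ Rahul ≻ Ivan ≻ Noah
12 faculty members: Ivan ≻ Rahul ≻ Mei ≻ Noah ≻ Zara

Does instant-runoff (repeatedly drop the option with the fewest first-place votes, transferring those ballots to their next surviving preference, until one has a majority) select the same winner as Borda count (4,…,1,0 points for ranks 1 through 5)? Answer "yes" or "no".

yes

Instant-runoff — R1 Ivan 12, Noah 0, Rahul 33, Mei 0, Zara 53 (Zara winner). Winner: Zara.
Borda — scores: Ivan 160, Noah 45, Rahul 240, Mei 257, Zara 278. Winner: Zara.
The two methods agree.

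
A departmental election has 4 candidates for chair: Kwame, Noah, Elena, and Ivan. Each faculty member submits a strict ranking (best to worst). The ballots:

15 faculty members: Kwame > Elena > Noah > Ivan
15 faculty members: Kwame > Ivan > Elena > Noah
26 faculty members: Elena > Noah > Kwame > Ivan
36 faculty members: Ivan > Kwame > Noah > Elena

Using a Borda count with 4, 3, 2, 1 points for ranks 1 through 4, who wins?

Kwame: 15·4 + 15·4 + 26·2 + 36·3 = 280
Noah: 15·2 + 15·1 + 26·3 + 36·2 = 195
Elena: 15·3 + 15·2 + 26·4 + 36·1 = 215
Ivan: 15·1 + 15·3 + 26·1 + 36·4 = 230
Kwame has the highest Borda score (280).

Kwame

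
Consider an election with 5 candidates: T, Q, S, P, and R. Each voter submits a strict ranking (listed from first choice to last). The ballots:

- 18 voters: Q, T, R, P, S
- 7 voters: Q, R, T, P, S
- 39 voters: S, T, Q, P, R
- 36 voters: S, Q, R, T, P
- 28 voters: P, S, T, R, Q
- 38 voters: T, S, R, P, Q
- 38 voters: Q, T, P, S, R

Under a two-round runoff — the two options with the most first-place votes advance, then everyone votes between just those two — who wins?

Round 1 first-place votes: T 38, Q 63, S 75, P 28, R 0.
S and Q advance.
Runoff: S is preferred to Q by 141 voters; Q by 63.
S wins the runoff.

S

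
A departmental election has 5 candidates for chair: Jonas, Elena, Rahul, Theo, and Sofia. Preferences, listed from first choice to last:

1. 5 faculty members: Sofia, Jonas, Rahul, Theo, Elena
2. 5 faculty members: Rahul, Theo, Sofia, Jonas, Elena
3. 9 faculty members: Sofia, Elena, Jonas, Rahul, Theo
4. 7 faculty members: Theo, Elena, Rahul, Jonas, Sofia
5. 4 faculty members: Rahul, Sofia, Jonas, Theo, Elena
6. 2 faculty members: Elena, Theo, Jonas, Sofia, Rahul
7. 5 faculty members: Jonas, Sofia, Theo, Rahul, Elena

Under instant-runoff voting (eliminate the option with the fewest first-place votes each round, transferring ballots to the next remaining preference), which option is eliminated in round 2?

Round 1: Jonas 5, Elena 2, Rahul 9, Theo 7, Sofia 14. Eliminate Elena.
Round 2: Jonas 5, Rahul 9, Theo 9, Sofia 14. Eliminate Jonas.

Jonas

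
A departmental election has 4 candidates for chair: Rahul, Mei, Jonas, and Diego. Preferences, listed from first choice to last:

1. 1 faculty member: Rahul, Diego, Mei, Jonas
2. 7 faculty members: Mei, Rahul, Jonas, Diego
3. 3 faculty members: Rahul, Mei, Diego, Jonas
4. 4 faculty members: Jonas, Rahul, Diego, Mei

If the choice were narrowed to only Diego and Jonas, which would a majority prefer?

Voters preferring Diego to Jonas: 4; preferring Jonas to Diego: 11.
Jonas wins the head-to-head.

Jonas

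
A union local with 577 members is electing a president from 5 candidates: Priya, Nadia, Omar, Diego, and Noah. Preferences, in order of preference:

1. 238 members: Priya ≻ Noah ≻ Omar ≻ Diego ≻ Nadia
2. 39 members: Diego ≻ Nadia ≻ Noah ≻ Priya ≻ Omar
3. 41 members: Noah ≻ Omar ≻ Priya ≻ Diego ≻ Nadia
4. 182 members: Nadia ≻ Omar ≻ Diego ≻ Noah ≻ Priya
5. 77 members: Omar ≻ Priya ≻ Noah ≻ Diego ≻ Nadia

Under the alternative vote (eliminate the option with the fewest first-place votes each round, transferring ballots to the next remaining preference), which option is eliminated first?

Diego

Round 1: Priya 238, Nadia 182, Omar 77, Diego 39, Noah 41. Eliminate Diego.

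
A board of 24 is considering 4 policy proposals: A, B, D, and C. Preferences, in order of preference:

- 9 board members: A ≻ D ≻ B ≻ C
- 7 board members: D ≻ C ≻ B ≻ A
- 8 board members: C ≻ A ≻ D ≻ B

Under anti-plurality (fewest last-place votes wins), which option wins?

Last-place votes: A 7, B 8, D 0, C 9.
D is ranked last by the fewest voters, so D wins.

D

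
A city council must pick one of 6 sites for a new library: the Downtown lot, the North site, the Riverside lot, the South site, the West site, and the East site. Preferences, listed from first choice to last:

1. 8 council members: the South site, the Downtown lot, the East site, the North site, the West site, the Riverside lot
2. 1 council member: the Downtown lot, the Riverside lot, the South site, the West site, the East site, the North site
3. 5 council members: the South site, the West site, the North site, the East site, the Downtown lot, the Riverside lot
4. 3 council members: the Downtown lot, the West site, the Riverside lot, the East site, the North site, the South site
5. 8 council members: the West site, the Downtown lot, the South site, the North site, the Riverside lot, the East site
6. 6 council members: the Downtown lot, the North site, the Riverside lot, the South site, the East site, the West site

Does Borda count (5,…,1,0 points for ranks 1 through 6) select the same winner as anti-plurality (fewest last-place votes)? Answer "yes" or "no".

yes

Borda — scores: the Downtown lot 119, the North site 74, the Riverside lot 39, the South site 104, the West site 82, the East site 47. Winner: the Downtown lot.
Anti-plurality — last-place votes: the Downtown lot 0, the North site 1, the Riverside lot 13, the South site 3, the West site 6, the East site 8. Winner: the Downtown lot.
The two methods agree.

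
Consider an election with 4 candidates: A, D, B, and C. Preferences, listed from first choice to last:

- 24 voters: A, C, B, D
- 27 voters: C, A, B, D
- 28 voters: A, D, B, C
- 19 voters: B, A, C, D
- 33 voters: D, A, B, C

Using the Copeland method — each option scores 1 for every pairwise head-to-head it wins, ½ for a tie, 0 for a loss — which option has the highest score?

A: beats D, B, and C → score 3.
D: loses to A, B, and C → score 0.
B: beats D and C; loses to A → score 2.
C: beats D; loses to A and B → score 1.
A has the best pairwise record.

A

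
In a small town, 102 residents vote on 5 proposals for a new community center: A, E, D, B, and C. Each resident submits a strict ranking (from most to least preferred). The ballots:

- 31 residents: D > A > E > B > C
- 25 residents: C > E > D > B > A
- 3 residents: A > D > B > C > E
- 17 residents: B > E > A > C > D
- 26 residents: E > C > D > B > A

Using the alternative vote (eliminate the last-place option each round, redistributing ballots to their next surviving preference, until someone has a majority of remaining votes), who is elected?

Round 1: A 3, E 26, D 31, B 17, C 25. Eliminate A.
Round 2: E 26, D 34, B 17, C 25. Eliminate B.
Round 3: E 43, D 34, C 25. Eliminate C.
Round 4: E 68, D 34. E has a majority.

E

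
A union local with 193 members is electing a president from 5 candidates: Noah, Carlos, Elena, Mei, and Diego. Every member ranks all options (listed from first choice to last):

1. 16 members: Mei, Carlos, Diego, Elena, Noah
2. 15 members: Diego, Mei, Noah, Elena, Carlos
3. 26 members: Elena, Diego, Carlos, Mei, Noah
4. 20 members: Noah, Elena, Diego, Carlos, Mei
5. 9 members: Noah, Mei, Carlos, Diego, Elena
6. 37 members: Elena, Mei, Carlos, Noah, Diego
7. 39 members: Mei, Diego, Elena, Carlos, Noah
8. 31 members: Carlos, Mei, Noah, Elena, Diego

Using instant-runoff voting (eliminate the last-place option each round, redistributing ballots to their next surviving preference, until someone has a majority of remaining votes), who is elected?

Round 1: Noah 29, Carlos 31, Elena 63, Mei 55, Diego 15. Eliminate Diego.
Round 2: Noah 29, Carlos 31, Elena 63, Mei 70. Eliminate Noah.
Round 3: Carlos 31, Elena 83, Mei 79. Eliminate Carlos.
Round 4: Elena 83, Mei 110. Mei has a majority.

Mei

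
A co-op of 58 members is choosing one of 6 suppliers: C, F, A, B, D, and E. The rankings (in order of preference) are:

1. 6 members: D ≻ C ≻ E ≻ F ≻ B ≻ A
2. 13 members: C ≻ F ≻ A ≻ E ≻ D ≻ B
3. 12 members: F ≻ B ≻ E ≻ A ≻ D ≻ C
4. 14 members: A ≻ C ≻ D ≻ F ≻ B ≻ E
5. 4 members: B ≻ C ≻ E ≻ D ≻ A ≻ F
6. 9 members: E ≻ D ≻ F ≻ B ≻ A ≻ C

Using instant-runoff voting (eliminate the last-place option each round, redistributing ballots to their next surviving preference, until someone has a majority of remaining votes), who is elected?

Round 1: C 13, F 12, A 14, B 4, D 6, E 9. Eliminate B.
Round 2: C 17, F 12, A 14, D 6, E 9. Eliminate D.
Round 3: C 23, F 12, A 14, E 9. Eliminate E.
Round 4: C 23, F 21, A 14. Eliminate A.
Round 5: C 37, F 21. C has a majority.

C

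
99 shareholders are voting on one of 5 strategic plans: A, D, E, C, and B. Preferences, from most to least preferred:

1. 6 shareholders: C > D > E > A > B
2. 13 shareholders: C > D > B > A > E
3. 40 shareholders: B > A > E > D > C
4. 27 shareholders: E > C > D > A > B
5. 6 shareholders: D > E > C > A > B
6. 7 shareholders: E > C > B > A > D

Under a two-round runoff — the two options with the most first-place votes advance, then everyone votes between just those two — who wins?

Round 1 first-place votes: A 0, D 6, E 34, C 19, B 40.
B and E advance.
Runoff: B is preferred to E by 53 voters; E by 46.
B wins the runoff.

B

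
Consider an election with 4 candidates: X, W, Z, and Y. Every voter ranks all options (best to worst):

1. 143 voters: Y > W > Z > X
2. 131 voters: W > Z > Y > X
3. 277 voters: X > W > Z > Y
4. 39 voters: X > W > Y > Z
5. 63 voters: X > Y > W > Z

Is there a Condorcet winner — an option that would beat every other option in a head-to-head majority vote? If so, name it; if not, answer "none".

X

X vs W: 379–274 for X.
X vs Z: 379–274 for X.
X vs Y: 379–274 for X.
X beats every other option head-to-head.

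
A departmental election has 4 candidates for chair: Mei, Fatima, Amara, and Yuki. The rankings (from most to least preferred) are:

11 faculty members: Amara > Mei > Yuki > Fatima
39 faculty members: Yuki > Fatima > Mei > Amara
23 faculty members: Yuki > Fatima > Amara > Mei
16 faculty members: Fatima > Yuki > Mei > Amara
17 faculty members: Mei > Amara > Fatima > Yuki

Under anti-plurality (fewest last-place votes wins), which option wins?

Fatima

Last-place votes: Mei 23, Fatima 11, Amara 55, Yuki 17.
Fatima is ranked last by the fewest voters, so Fatima wins.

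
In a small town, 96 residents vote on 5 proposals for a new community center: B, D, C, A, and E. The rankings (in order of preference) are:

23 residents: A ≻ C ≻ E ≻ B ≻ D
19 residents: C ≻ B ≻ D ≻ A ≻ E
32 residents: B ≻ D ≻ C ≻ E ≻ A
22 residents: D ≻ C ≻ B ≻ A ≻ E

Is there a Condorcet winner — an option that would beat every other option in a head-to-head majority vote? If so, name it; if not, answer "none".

none

Checking pairwise contests:
C beats B 64–32.
B beats D 74–22.
D beats C 54–42.
B beats A 73–23.
B beats E 73–23.
Every option loses at least one head-to-head, so there is no Condorcet winner.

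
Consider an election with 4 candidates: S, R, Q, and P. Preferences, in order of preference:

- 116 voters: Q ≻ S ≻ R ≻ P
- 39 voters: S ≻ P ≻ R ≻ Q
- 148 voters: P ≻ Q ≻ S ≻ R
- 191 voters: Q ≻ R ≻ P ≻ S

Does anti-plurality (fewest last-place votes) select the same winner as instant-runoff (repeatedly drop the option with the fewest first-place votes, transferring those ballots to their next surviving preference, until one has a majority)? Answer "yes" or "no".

Anti-plurality — last-place votes: S 191, R 148, Q 39, P 116. Winner: Q.
Instant-runoff — R1 S 39, R 0, Q 307, P 148 (Q winner). Winner: Q.
The two methods agree.

yes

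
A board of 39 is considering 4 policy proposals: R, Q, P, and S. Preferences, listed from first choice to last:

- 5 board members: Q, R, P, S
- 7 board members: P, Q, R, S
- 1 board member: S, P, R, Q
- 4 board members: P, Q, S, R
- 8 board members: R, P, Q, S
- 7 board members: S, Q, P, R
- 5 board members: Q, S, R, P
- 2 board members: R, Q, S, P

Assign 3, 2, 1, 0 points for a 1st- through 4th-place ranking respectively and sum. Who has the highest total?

R: 5·2 + 7·1 + 1·1 + 4·0 + 8·3 + 7·0 + 5·1 + 2·3 = 53
Q: 5·3 + 7·2 + 1·0 + 4·2 + 8·1 + 7·2 + 5·3 + 2·2 = 78
P: 5·1 + 7·3 + 1·2 + 4·3 + 8·2 + 7·1 + 5·0 + 2·0 = 63
S: 5·0 + 7·0 + 1·3 + 4·1 + 8·0 + 7·3 + 5·2 + 2·1 = 40
Q has the highest Borda score (78).

Q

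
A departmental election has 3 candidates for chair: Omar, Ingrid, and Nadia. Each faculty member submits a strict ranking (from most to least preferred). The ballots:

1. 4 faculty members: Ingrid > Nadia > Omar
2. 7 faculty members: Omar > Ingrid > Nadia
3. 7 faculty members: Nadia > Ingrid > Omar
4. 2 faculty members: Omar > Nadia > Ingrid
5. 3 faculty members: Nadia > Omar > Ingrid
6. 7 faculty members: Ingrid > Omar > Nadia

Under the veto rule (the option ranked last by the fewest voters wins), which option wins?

Ingrid

Last-place votes: Omar 11, Ingrid 5, Nadia 14.
Ingrid is ranked last by the fewest voters, so Ingrid wins.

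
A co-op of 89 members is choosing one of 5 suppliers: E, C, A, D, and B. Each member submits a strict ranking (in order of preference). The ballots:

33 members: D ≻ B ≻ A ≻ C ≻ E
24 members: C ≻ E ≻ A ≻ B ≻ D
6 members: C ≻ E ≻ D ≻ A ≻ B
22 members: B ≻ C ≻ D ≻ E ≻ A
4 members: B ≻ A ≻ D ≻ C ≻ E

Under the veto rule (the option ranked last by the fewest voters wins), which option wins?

C

Last-place votes: E 37, C 0, A 22, D 24, B 6.
C is ranked last by the fewest voters, so C wins.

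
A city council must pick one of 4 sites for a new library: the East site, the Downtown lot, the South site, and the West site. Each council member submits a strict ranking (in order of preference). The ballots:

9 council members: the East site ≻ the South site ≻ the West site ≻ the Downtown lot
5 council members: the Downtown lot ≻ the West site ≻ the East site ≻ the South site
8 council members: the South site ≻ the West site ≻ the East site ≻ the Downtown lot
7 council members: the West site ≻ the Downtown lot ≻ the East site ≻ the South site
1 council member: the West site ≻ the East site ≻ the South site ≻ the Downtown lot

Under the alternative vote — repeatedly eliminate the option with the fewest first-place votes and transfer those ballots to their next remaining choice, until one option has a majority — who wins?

Round 1: the East site 9, the Downtown lot 5, the South site 8, the West site 8. Eliminate the Downtown lot.
Round 2: the East site 9, the South site 8, the West site 13. Eliminate the South site.
Round 3: the East site 9, the West site 21. The West site has a majority.

the West site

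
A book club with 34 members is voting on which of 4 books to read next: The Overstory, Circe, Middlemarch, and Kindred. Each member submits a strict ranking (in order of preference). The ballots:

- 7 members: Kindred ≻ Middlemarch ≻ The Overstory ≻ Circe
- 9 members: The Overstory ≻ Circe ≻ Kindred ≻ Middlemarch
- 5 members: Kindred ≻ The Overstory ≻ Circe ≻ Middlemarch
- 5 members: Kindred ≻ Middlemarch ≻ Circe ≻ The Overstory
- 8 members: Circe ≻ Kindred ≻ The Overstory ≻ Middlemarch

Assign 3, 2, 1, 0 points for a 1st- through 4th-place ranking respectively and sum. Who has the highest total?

The Overstory: 7·1 + 9·3 + 5·2 + 5·0 + 8·1 = 52
Circe: 7·0 + 9·2 + 5·1 + 5·1 + 8·3 = 52
Middlemarch: 7·2 + 9·0 + 5·0 + 5·2 + 8·0 = 24
Kindred: 7·3 + 9·1 + 5·3 + 5·3 + 8·2 = 76
Kindred has the highest Borda score (76).

Kindred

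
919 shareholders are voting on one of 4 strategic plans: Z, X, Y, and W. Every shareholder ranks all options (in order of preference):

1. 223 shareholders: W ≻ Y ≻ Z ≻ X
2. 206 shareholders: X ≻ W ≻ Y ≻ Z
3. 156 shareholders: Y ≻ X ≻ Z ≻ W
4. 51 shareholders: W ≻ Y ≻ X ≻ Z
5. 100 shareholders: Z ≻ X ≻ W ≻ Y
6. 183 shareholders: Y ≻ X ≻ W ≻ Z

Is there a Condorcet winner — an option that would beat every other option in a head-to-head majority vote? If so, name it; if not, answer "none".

Checking pairwise contests:
X beats Z 596–323.
Y beats X 613–306.
W beats Y 580–339.
X beats W 645–274.
Every option loses at least one head-to-head, so there is no Condorcet winner.

none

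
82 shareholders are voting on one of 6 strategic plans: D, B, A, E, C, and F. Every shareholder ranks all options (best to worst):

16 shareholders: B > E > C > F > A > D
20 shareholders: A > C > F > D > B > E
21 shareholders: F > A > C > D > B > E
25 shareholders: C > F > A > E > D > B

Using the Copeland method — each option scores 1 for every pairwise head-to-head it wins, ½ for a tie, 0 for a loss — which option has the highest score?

C

D: beats B; ties E; loses to A, C, and F → score 1.5.
B: beats E; loses to D, A, C, and F → score 1.
A: beats D, B, and E; ties C; loses to F → score 3.5.
E: ties D; loses to B, A, C, and F → score 0.5.
C: beats D, B, E, and F; ties A → score 4.5.
F: beats D, B, A, and E; loses to C → score 4.
C has the best pairwise record.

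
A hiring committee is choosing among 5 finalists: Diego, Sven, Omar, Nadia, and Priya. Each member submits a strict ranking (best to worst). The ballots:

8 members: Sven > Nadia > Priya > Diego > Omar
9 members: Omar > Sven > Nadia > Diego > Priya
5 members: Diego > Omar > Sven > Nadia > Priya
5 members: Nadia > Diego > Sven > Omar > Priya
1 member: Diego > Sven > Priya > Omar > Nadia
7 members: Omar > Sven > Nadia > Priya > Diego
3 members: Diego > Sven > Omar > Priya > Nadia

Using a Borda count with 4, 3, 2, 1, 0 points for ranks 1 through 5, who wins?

Sven

Diego: 8·1 + 9·1 + 5·4 + 5·3 + 1·4 + 7·0 + 3·4 = 68
Sven: 8·4 + 9·3 + 5·2 + 5·2 + 1·3 + 7·3 + 3·3 = 112
Omar: 8·0 + 9·4 + 5·3 + 5·1 + 1·1 + 7·4 + 3·2 = 91
Nadia: 8·3 + 9·2 + 5·1 + 5·4 + 1·0 + 7·2 + 3·0 = 81
Priya: 8·2 + 9·0 + 5·0 + 5·0 + 1·2 + 7·1 + 3·1 = 28
Sven has the highest Borda score (112).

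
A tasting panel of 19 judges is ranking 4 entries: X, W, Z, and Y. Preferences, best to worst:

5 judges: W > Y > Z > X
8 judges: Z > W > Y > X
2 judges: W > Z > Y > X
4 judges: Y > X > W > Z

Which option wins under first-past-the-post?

Z

First-place votes: X 0, W 7, Z 8, Y 4.
Z has the most first-place votes.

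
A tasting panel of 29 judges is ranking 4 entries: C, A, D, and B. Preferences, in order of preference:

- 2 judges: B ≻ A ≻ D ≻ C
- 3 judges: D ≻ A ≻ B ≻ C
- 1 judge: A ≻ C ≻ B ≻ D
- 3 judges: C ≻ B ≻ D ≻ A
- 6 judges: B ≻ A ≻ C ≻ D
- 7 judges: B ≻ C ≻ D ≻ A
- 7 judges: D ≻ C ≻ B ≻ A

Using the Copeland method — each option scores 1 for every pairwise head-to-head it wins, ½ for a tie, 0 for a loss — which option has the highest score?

B

C: beats A and D; loses to B → score 2.
A: loses to C, D, and B → score 0.
D: beats A; loses to C and B → score 1.
B: beats C, A, and D → score 3.
B has the best pairwise record.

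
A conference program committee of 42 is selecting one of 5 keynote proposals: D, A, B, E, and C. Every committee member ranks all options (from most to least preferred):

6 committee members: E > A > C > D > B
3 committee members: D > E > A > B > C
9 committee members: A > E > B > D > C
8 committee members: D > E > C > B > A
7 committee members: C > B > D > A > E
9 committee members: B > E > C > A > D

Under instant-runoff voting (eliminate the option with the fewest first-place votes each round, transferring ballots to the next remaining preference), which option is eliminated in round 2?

Round 1: D 11, A 9, B 9, E 6, C 7. Eliminate E.
Round 2: D 11, A 15, B 9, C 7. Eliminate C.

C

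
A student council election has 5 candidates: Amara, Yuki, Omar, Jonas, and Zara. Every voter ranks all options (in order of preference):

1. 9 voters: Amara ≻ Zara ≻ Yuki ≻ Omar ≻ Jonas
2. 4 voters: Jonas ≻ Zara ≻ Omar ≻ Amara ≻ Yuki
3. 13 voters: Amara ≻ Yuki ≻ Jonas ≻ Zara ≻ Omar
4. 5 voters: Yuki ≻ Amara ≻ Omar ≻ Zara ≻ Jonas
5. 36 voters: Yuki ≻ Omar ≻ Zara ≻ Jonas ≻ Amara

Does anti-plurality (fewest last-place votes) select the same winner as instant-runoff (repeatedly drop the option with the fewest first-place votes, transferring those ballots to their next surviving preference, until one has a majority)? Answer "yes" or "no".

no

Anti-plurality — last-place votes: Amara 36, Yuki 4, Omar 13, Jonas 14, Zara 0. Winner: Zara.
Instant-runoff — R1 Amara 22, Yuki 41, Omar 0, Jonas 4, Zara 0 (Yuki winner). Winner: Yuki.
The two methods disagree.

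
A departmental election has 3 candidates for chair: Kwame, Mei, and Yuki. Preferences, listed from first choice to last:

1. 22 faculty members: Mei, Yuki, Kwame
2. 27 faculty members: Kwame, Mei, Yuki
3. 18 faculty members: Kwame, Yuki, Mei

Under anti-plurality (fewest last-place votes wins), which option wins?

Mei

Last-place votes: Kwame 22, Mei 18, Yuki 27.
Mei is ranked last by the fewest voters, so Mei wins.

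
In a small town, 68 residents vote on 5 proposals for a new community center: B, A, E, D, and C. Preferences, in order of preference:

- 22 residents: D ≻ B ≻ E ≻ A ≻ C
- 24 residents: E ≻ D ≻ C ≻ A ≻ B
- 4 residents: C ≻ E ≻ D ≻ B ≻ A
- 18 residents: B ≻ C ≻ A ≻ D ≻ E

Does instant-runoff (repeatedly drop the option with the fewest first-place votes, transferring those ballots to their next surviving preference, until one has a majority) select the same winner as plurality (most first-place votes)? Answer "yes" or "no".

no

Instant-runoff — R1 B 18, A 0, E 24, D 22, C 4 (A out); R2 B 18, E 24, D 22, C 4 (C out); R3 B 18, E 28, D 22 (B out); R4 E 28, D 40 (D winner). Winner: D.
Plurality — first-place votes: B 18, A 0, E 24, D 22, C 4. Winner: E.
The two methods disagree.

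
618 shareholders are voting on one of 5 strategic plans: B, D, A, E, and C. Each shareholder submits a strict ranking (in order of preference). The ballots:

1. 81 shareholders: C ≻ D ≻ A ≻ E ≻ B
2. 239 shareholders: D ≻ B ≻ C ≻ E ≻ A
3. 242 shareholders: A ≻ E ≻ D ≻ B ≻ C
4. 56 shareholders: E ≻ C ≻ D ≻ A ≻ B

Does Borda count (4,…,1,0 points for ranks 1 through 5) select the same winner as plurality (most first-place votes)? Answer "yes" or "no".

no

Borda — scores: B 959, D 1795, A 1186, E 1270, C 970. Winner: D.
Plurality — first-place votes: B 0, D 239, A 242, E 56, C 81. Winner: A.
The two methods disagree.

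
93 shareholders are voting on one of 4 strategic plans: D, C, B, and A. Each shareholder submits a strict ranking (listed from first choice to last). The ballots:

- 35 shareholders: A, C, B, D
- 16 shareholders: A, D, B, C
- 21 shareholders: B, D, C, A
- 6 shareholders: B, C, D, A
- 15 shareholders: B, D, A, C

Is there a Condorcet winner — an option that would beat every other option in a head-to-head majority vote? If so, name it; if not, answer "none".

A

A vs D: 51–42 for A.
A vs C: 66–27 for A.
A vs B: 51–42 for A.
A beats every other option head-to-head.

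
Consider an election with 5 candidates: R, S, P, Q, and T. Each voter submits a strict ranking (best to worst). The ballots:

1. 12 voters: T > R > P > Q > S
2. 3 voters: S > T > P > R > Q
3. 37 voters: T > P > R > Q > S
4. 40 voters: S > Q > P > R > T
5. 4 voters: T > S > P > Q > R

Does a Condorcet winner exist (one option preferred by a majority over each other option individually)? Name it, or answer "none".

T

T vs R: 56–40 for T.
T vs S: 53–43 for T.
T vs P: 56–40 for T.
T vs Q: 56–40 for T.
T beats every other option head-to-head.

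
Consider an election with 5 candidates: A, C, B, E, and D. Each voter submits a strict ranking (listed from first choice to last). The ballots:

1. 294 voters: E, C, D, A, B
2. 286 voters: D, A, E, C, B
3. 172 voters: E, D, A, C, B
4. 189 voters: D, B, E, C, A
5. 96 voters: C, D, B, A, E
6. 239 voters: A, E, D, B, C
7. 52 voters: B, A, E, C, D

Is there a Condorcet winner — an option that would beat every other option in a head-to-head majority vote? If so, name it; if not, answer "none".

Checking pairwise contests:
D beats A 1037–291.
A beats C 749–579.
A beats B 991–337.
A beats E 673–655.
E beats D 757–571.
Every option loses at least one head-to-head, so there is no Condorcet winner.

none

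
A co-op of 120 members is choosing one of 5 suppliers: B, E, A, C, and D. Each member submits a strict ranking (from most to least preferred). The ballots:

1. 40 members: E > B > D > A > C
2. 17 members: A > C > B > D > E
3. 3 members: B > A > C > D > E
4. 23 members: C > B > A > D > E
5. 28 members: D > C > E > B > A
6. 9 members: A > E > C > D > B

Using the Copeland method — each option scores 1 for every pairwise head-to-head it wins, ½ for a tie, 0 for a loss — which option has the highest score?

D

B: beats A and D; loses to E and C → score 2.
E: beats B and A; loses to C and D → score 2.
A: beats C; loses to B, E, and D → score 1.
C: beats B and E; loses to A and D → score 2.
D: beats E, A, and C; loses to B → score 3.
D has the best pairwise record.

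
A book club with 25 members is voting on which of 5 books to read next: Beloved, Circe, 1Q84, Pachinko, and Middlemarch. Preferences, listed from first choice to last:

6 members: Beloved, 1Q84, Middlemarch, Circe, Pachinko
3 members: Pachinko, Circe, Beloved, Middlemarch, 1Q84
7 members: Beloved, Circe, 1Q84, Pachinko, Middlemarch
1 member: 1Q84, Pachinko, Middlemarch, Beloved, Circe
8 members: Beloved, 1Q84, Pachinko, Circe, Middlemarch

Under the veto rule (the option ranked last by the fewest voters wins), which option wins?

Beloved

Last-place votes: Beloved 0, Circe 1, 1Q84 3, Pachinko 6, Middlemarch 15.
Beloved is ranked last by the fewest voters, so Beloved wins.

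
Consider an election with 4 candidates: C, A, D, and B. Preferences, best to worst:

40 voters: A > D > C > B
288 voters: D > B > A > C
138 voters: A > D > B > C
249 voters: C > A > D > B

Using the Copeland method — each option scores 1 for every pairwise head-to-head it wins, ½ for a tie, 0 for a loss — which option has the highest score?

C: loses to A, D, and B → score 0.
A: beats C, D, and B → score 3.
D: beats C and B; loses to A → score 2.
B: beats C; loses to A and D → score 1.
A has the best pairwise record.

A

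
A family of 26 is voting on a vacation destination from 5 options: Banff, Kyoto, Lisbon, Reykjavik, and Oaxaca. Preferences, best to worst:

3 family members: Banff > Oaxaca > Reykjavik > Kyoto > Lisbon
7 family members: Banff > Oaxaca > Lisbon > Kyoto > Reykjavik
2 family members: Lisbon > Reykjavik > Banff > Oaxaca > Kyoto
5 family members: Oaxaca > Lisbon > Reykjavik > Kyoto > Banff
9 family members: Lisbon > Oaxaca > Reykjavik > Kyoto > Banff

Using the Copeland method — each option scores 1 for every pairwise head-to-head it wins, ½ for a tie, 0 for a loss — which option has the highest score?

Banff: loses to Kyoto, Lisbon, Reykjavik, and Oaxaca → score 0.
Kyoto: beats Banff; loses to Lisbon, Reykjavik, and Oaxaca → score 1.
Lisbon: beats Banff, Kyoto, and Reykjavik; loses to Oaxaca → score 3.
Reykjavik: beats Banff and Kyoto; loses to Lisbon and Oaxaca → score 2.
Oaxaca: beats Banff, Kyoto, Lisbon, and Reykjavik → score 4.
Oaxaca has the best pairwise record.

Oaxaca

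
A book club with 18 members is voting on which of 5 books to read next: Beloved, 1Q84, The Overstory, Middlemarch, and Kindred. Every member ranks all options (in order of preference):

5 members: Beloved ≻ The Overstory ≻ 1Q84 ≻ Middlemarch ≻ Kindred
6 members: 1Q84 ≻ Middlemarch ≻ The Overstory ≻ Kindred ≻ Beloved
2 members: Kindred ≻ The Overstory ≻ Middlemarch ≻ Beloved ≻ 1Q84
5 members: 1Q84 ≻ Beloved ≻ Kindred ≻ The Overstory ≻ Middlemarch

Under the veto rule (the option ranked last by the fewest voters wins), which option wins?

Last-place votes: Beloved 6, 1Q84 2, The Overstory 0, Middlemarch 5, Kindred 5.
The Overstory is ranked last by the fewest voters, so The Overstory wins.

The Overstory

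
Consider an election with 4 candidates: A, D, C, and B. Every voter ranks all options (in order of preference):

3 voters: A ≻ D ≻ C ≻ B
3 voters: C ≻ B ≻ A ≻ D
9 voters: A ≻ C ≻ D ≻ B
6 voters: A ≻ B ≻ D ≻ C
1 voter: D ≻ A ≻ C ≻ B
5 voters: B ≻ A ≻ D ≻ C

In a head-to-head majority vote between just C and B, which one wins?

Voters preferring C to B: 16; preferring B to C: 11.
C wins the head-to-head.

C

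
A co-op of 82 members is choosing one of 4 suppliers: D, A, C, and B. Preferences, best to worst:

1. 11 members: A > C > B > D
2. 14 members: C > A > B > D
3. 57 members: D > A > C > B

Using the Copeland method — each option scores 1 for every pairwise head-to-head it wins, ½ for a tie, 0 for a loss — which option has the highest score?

D

D: beats A, C, and B → score 3.
A: beats C and B; loses to D → score 2.
C: beats B; loses to D and A → score 1.
B: loses to D, A, and C → score 0.
D has the best pairwise record.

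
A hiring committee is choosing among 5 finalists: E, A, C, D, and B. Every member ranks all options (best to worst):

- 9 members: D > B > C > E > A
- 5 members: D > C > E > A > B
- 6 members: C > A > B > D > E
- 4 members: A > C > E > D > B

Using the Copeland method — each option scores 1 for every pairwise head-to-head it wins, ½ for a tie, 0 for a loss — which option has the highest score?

E: beats A; loses to C, D, and B → score 1.
A: beats B; loses to E, C, and D → score 1.
C: beats E, A, and B; loses to D → score 3.
D: beats E, A, C, and B → score 4.
B: beats E; loses to A, C, and D → score 1.
D has the best pairwise record.

D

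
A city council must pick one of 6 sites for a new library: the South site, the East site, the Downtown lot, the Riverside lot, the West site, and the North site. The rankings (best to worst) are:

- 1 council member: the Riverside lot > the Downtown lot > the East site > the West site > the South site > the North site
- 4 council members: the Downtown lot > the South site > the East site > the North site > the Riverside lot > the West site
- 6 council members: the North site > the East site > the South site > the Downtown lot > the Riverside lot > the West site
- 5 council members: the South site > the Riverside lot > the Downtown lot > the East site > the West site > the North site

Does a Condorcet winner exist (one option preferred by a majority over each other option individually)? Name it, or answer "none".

the South site vs the East site: 9–7 for the South site.
the South site vs the Downtown lot: 11–5 for the South site.
the South site vs the Riverside lot: 15–1 for the South site.
the South site vs the West site: 15–1 for the South site.
the South site vs the North site: 10–6 for the South site.
the South site beats every other option head-to-head.

the South site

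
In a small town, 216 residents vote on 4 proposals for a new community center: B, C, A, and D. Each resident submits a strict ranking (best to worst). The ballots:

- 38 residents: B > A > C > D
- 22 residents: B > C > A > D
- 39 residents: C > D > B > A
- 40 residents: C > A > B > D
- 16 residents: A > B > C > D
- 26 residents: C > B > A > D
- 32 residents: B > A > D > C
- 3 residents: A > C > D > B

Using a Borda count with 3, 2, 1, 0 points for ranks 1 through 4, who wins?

B

B: 38·3 + 22·3 + 39·1 + 40·1 + 16·2 + 26·2 + 32·3 + 3·0 = 439
C: 38·1 + 22·2 + 39·3 + 40·3 + 16·1 + 26·3 + 32·0 + 3·2 = 419
A: 38·2 + 22·1 + 39·0 + 40·2 + 16·3 + 26·1 + 32·2 + 3·3 = 325
D: 38·0 + 22·0 + 39·2 + 40·0 + 16·0 + 26·0 + 32·1 + 3·1 = 113
B has the highest Borda score (439).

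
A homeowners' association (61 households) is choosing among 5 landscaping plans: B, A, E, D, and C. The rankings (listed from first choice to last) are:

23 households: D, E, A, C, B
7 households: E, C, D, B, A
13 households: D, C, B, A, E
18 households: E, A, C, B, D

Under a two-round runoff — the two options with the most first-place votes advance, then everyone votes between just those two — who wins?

Round 1 first-place votes: B 0, A 0, E 25, D 36, C 0.
D and E advance.
Runoff: D is preferred to E by 36 voters; E by 25.
D wins the runoff.

D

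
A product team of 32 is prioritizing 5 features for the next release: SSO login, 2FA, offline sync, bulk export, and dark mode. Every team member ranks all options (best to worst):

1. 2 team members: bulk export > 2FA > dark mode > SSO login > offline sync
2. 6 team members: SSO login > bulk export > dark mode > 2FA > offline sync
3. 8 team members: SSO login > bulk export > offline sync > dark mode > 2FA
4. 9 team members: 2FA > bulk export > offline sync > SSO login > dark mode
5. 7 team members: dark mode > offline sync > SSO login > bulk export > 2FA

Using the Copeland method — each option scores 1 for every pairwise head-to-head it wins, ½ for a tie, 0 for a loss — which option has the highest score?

SSO login: beats 2FA, bulk export, and dark mode; ties offline sync → score 3.5.
2FA: beats offline sync; loses to SSO login, bulk export, and dark mode → score 1.
offline sync: beats dark mode; ties SSO login; loses to 2FA and bulk export → score 1.5.
bulk export: beats 2FA, offline sync, and dark mode; loses to SSO login → score 3.
dark mode: beats 2FA; loses to SSO login, offline sync, and bulk export → score 1.
SSO login has the best pairwise record.

SSO login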